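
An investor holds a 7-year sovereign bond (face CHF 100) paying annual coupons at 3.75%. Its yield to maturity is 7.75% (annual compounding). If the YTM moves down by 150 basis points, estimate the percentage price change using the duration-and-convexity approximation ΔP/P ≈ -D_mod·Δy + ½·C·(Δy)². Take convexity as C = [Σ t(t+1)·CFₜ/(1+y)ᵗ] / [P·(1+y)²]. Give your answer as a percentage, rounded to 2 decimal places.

+9.06%

With y = 0.0775:
  t   CF        PV=CF/(1+0.0775)^t    t·PV        t(t+1)·PV
  1         3.75         3.4803         3.4803           6.9606
  2         3.75         3.2300         6.4599          19.3797
  3         3.75         2.9976         8.9929          35.9717
  4         3.75         2.7820        11.1281          55.6406
  5         3.75         2.5819        12.9097          77.4580
  6         3.75         2.3962        14.3773         100.6414
  7       103.75        61.5272       430.6904       3,445.5232
  Σ                     78.9953       488.0387       3,741.5753
P = 78.9953; D_Mac = 6.17807 yrs; D_mod = 5.73371 yrs; C = 40.79612.
Duration effect: -5.73371 × (-0.015) = +0.086006
Convexity effect: 0.5 × 40.79612 × (-0.015)² = +0.0045896
ΔP/P ≈ +0.086006 + 0.0045896 = +0.090595 = +9.0595%.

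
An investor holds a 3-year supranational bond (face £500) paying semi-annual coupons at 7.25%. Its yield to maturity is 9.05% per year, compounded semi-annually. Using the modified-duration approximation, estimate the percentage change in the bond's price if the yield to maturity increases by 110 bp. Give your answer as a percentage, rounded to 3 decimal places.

Periodic yield y = 0.04525. Modified duration first:
  t   CF        PV=CF/(1+0.04525)^t    t·PV
  1       18.125        17.3403        17.3403
  2       18.125        16.5897        33.1793
  3       18.125        15.8715        47.6144
  4       18.125        15.1844        60.7376
  5       18.125        14.5270        72.6352
  6      518.125       397.2954     2,383.7721
  Σ                    476.8083     2,615.2790
P = 476.8083; D_Mac = 5.48497 half-year periods = 2.74248 yrs; D_mod = 2.74248/(1+0.04525) = 2.62376 yrs.
ΔP/P ≈ -D_mod · Δy = -2.62376 × (+0.011) = -0.028861 = -2.8861%.

-2.886%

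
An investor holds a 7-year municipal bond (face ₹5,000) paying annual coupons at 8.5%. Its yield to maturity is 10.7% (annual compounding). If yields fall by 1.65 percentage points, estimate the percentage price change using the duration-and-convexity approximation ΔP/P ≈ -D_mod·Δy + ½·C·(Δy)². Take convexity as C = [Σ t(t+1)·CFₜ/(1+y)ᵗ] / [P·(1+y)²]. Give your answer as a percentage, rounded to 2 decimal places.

With y = 0.107:
  t   CF        PV=CF/(1+0.107)^t    t·PV        t(t+1)·PV
  1       425.00       383.9205       383.9205         767.8410
  2       425.00       346.8117       693.6233       2,080.8700
  3       425.00       313.2897       939.8690       3,759.4760
  4       425.00       283.0078     1,132.0313       5,660.1565
  5       425.00       255.6530     1,278.2648       7,669.5888
  6       425.00       230.9422     1,385.6529       9,699.5703
  7     5,425.00     2,662.9708    18,640.7953     149,126.3621
  Σ                  4,476.5955    24,454.1571     178,763.8646
P = 4,476.5955; D_Mac = 5.46267 yrs; D_mod = 4.93466 yrs; C = 32.58642.
Duration effect: -4.93466 × (-0.0165) = +0.081422
Convexity effect: 0.5 × 32.58642 × (-0.0165)² = +0.0044358
ΔP/P ≈ +0.081422 + 0.0044358 = +0.085858 = +8.5858%.

+8.59%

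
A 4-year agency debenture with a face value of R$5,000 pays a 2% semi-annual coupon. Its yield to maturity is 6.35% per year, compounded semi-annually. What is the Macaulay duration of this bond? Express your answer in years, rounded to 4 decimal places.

3.8495 years

Periodic yield y = 0.03175. Discount each cash flow and weight by its period:
  t   CF        PV=CF/(1+0.03175)^t    t·PV
  1        50.00        48.4614        48.4614
  2        50.00        46.9701        93.9401
  3        50.00        45.5246       136.5739
  4        50.00        44.1237       176.4949
  5        50.00        42.7659       213.8295
  6        50.00        41.4499       248.6992
  7        50.00        40.1743       281.2203
  8     5,050.00     3,932.7429    31,461.9433
  Σ                  4,242.2128    32,661.1626
Price P = Σ PV = 4,242.2128.
Macaulay duration = Σ(t·PV) / P = 32,661.1626 / 4,242.2128 = 7.69909 half-year periods.
In years: 7.69909 / 2 = 3.84954 years.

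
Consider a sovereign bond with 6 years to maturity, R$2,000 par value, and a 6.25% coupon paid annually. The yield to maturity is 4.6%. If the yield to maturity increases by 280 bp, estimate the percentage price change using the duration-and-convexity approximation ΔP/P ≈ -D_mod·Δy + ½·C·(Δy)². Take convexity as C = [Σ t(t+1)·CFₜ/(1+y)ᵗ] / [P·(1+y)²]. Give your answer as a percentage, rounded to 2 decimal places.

With y = 0.046:
  t   CF        PV=CF/(1+0.046)^t    t·PV        t(t+1)·PV
  1       125.00       119.5029       119.5029         239.0057
  2       125.00       114.2475       228.4950         685.4849
  3       125.00       109.2232       327.6696       1,310.6786
  4       125.00       104.4199       417.6796       2,088.3980
  5       125.00        99.8278       499.1391       2,994.8346
  6     2,125.00     1,622.4407     9,734.6441      68,142.5086
  Σ                  2,169.6620    11,327.1303      75,460.9105
P = 2,169.6620; D_Mac = 5.22069 yrs; D_mod = 4.99110 yrs; C = 31.78825.
Duration effect: -4.99110 × (+0.028) = -0.139751
Convexity effect: 0.5 × 31.78825 × (0.028)² = +0.0124610
ΔP/P ≈ -0.139751 + 0.0124610 = -0.127290 = -12.7290%.

-12.73%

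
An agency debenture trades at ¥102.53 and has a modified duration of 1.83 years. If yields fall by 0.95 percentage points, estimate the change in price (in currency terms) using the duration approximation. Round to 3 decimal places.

Duration approximation: ΔP/P ≈ -D_mod · Δy = -1.83 × (-0.0095) = +0.017385.
ΔP ≈ 102.53 × (+0.017385) = +1.78248405.

+¥1.782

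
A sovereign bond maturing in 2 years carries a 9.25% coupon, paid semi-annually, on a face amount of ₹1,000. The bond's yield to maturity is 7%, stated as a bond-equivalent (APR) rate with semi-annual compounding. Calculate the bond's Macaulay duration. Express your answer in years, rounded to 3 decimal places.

Periodic yield y = 0.035. Discount each cash flow and weight by its period:
  t   CF        PV=CF/(1+0.035)^t    t·PV
  1        46.25        44.6860        44.6860
  2        46.25        43.1749        86.3497
  3        46.25        41.7149       125.1446
  4     1,046.25       911.7464     3,646.9857
  Σ                  1,041.3221     3,903.1660
Price P = Σ PV = 1,041.3221.
Macaulay duration = Σ(t·PV) / P = 3,903.1660 / 1,041.3221 = 3.74828 half-year periods.
In years: 3.74828 / 2 = 1.87414 years.

1.874 years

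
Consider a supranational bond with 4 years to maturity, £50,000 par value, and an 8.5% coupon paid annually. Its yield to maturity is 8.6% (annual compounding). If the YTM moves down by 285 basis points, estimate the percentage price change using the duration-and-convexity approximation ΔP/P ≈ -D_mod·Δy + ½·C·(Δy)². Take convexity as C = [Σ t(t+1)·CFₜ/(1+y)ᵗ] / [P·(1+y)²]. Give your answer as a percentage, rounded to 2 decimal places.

+9.91%

With y = 0.086:
  t   CF        PV=CF/(1+0.086)^t    t·PV        t(t+1)·PV
  1     4,250.00     3,913.4438     3,913.4438       7,826.8877
  2     4,250.00     3,603.5394     7,207.0789      21,621.2366
  3     4,250.00     3,318.1763     9,954.5288      39,818.1153
  4    54,250.00    39,001.4220   156,005.6879     780,028.4395
  Σ                 49,836.5815   177,080.7394     849,294.6791
P = 49,836.5815; D_Mac = 3.55323 yrs; D_mod = 3.27185 yrs; C = 14.44942.
Duration effect: -3.27185 × (-0.0285) = +0.093248
Convexity effect: 0.5 × 14.44942 × (-0.0285)² = +0.0058683
ΔP/P ≈ +0.093248 + 0.0058683 = +0.099116 = +9.9116%.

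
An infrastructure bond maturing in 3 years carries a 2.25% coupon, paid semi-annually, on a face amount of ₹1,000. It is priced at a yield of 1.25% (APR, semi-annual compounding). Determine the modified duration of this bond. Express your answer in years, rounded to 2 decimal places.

2.90 years

Periodic yield y = 0.00625. First find Macaulay duration:
  t   CF        PV=CF/(1+0.00625)^t    t·PV
  1        11.25        11.1801        11.1801
  2        11.25        11.1107        22.2214
  3        11.25        11.0417        33.1250
  4        11.25        10.9731        43.8924
  5        11.25        10.9049        54.5247
  6     1,011.25       974.1440     5,844.8642
  Σ                  1,029.3545     6,009.8077
P = 1,029.3545; Macaulay duration = 6,009.8077 / 1,029.3545 = 5.83842 half-year periods = 2.91921 years.
Modified duration = D_Mac / (1 + y) = 2.91921 / 1.00625 = 2.90108 years.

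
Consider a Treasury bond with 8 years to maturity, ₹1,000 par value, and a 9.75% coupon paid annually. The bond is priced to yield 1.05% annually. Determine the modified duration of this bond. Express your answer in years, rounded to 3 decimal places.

Periodic yield y = 0.0105. First find Macaulay duration:
  t   CF        PV=CF/(1+0.0105)^t    t·PV
  1        97.50        96.4869        96.4869
  2        97.50        95.4843       190.9686
  3        97.50        94.4921       283.4764
  4        97.50        93.5103       374.0411
  5        97.50        92.5386       462.6931
  6        97.50        91.5771       549.4624
  7        97.50        90.6255       634.3785
  8     1,097.50     1,009.5178     8,076.1425
  Σ                  1,664.2326    10,667.6495
P = 1,664.2326; Macaulay duration = 10,667.6495 / 1,664.2326 = 6.40995 years.
Modified duration = D_Mac / (1 + y) = 6.40995 / 1.0105 = 6.34335 years.

6.343 years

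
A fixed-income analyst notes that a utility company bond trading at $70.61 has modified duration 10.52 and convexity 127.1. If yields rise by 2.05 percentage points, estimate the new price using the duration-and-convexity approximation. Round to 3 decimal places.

$57.268

Duration effect: -D_mod·Δy = -10.52 × (+0.0205) = -0.215660
Convexity effect: ½·C·(Δy)² = 0.5 × 127.1 × (0.0205)² = +0.0267068875
ΔP/P ≈ -0.215660 + 0.0267068875 = -0.1889531125
New price ≈ 70.61 × (1 - 0.1889531125) = 57.268020726375.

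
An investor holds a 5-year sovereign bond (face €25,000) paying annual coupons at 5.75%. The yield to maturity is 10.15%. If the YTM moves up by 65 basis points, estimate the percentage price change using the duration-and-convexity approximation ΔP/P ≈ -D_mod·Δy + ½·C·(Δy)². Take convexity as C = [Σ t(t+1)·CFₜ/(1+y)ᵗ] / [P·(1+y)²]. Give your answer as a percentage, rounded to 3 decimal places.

With y = 0.1015:
  t   CF        PV=CF/(1+0.1015)^t    t·PV        t(t+1)·PV
  1     1,437.50     1,305.0386     1,305.0386       2,610.0772
  2     1,437.50     1,184.7831     2,369.5662       7,108.6986
  3     1,437.50     1,075.6088     3,226.8264      12,907.3057
  4     1,437.50       976.4946     3,905.9784      19,529.8921
  5    26,437.50    16,304.1393    81,520.6965     489,124.1791
  Σ                 20,846.0644    92,328.1061     531,280.1526
P = 20,846.0644; D_Mac = 4.42904 yrs; D_mod = 4.02092 yrs; C = 21.00538.
Duration effect: -4.02092 × (+0.0065) = -0.026136
Convexity effect: 0.5 × 21.00538 × (0.0065)² = +0.0004437
ΔP/P ≈ -0.026136 + 0.0004437 = -0.025692 = -2.5692%.

-2.569%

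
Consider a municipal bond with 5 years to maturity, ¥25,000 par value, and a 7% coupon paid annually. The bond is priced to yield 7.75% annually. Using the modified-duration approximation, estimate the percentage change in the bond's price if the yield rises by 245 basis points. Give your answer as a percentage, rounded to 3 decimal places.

Periodic yield y = 0.0775. Modified duration first:
  t   CF        PV=CF/(1+0.0775)^t    t·PV
  1     1,750.00     1,624.1299     1,624.1299
  2     1,750.00     1,507.3132     3,014.6263
  3     1,750.00     1,398.8985     4,196.6956
  4     1,750.00     1,298.2817     5,193.1268
  5    26,750.00    18,417.7847    92,088.9236
  Σ                 24,246.4080   106,117.5022
P = 24,246.4080; D_Mac = 4.37663 yrs; D_mod = 4.37663/(1+0.0775) = 4.06184 yrs.
ΔP/P ≈ -D_mod · Δy = -4.06184 × (+0.0245) = -0.099515 = -9.9515%.

-9.951%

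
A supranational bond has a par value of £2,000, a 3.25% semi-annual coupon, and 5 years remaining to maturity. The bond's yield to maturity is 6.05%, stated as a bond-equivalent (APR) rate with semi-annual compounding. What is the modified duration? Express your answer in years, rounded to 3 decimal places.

4.491 years

Periodic yield y = 0.03025. First find Macaulay duration:
  t   CF        PV=CF/(1+0.03025)^t    t·PV
  1        32.50        31.5457        31.5457
  2        32.50        30.6195        61.2390
  3        32.50        29.7205        89.1614
  4        32.50        28.8478       115.3912
  5        32.50        28.0008       140.0039
  6        32.50        27.1786       163.0718
  7        32.50        26.3806       184.6643
  8        32.50        25.6060       204.8483
  9        32.50        24.8542       223.6878
  10    2,032.50     1,508.7050    15,087.0497
  Σ                  1,761.4588    16,300.6633
P = 1,761.4588; Macaulay duration = 16,300.6633 / 1,761.4588 = 9.25407 half-year periods = 4.62704 years.
Modified duration = D_Mac / (1 + y) = 4.62704 / 1.03025 = 4.49118 years.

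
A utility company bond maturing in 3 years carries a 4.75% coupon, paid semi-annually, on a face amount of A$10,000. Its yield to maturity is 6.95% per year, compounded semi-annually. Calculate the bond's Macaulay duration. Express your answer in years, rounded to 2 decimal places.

Periodic yield y = 0.03475. Discount each cash flow and weight by its period:
  t   CF        PV=CF/(1+0.03475)^t    t·PV
  1       237.50       229.5240       229.5240
  2       237.50       221.8159       443.6319
  3       237.50       214.3667       643.1001
  4       237.50       207.1676       828.6705
  5       237.50       200.2103     1,001.0516
  6    10,237.50     8,340.2929    50,041.7576
  Σ                  9,413.3775    53,187.7356
Price P = Σ PV = 9,413.3775.
Macaulay duration = Σ(t·PV) / P = 53,187.7356 / 9,413.3775 = 5.65023 half-year periods.
In years: 5.65023 / 2 = 2.82511 years.

2.83 years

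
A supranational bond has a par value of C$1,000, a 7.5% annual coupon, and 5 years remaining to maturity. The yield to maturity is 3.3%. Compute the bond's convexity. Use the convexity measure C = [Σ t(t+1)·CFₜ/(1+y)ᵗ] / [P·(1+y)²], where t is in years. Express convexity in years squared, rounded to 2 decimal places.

With y = 0.033:
  t   CF        PV=CF/(1+0.033)^t    t·PV        t(t+1)·PV
  1        75.00        72.6041        72.6041         145.2081
  2        75.00        70.2847       140.5693         421.7080
  3        75.00        68.0394       204.1181         816.4725
  4        75.00        65.8658       263.4632       1,317.3160
  5     1,075.00       913.9172     4,569.5861      27,417.5164
  Σ                  1,190.7111     5,250.3408      30,118.2210
P = 1,190.7111.
Convexity = Σ t(t+1)·PV / [P·(1+y)²] = 30,118.2210 / (1,190.7111 × 1.067089) = 23.70403.

23.70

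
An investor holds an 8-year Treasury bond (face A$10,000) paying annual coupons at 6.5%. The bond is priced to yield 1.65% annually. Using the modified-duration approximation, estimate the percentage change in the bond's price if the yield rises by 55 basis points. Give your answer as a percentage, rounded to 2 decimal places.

Periodic yield y = 0.0165. Modified duration first:
  t   CF        PV=CF/(1+0.0165)^t    t·PV
  1       650.00       639.4491       639.4491
  2       650.00       629.0694     1,258.1389
  3       650.00       618.8583     1,856.5748
  4       650.00       608.8129     2,435.2515
  5       650.00       598.9305     2,994.6526
  6       650.00       589.2086     3,535.2515
  7       650.00       579.6444     4,057.5111
  8    10,650.00     9,343.0903    74,744.7220
  Σ                 13,607.0635    91,521.5514
P = 13,607.0635; D_Mac = 6.72603 yrs; D_mod = 6.72603/(1+0.0165) = 6.61685 yrs.
ΔP/P ≈ -D_mod · Δy = -6.61685 × (+0.0055) = -0.036393 = -3.6393%.

-3.64%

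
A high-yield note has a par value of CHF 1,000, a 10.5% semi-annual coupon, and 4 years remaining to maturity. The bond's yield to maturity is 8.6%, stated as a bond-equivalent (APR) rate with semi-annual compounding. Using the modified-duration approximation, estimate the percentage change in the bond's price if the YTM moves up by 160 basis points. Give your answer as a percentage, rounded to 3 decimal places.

-5.199%

Periodic yield y = 0.043. Modified duration first:
  t   CF        PV=CF/(1+0.043)^t    t·PV
  1        52.50        50.3356        50.3356
  2        52.50        48.2604        96.5207
  3        52.50        46.2707       138.8122
  4        52.50        44.3631       177.4525
  5        52.50        42.5342       212.6708
  6        52.50        40.7806       244.6835
  7        52.50        39.0993       273.6952
  8     1,052.50       751.5323     6,012.2582
  Σ                  1,063.1761     7,206.4287
P = 1,063.1761; D_Mac = 6.77821 half-year periods = 3.38910 yrs; D_mod = 3.38910/(1+0.043) = 3.24938 yrs.
ΔP/P ≈ -D_mod · Δy = -3.24938 × (+0.016) = -0.051990 = -5.1990%.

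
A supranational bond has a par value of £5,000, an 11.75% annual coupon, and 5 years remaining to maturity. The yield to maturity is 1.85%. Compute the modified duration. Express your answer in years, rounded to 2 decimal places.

Periodic yield y = 0.0185. First find Macaulay duration:
  t   CF        PV=CF/(1+0.0185)^t    t·PV
  1       587.50       576.8287       576.8287
  2       587.50       566.3512     1,132.7023
  3       587.50       556.0640     1,668.1920
  4       587.50       545.9637     2,183.8546
  5     5,587.50     5,098.1472    25,490.7359
  Σ                  7,343.3547    31,052.3135
P = 7,343.3547; Macaulay duration = 31,052.3135 / 7,343.3547 = 4.22863 years.
Modified duration = D_Mac / (1 + y) = 4.22863 / 1.0185 = 4.15182 years.

4.15 years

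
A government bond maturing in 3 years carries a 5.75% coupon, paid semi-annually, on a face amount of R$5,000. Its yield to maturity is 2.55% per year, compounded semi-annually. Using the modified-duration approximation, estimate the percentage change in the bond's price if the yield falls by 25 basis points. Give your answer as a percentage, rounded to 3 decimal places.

Periodic yield y = 0.01275. Modified duration first:
  t   CF        PV=CF/(1+0.01275)^t    t·PV
  1       143.75       141.9403       141.9403
  2       143.75       140.1533       280.3066
  3       143.75       138.3888       415.1665
  4       143.75       136.6466       546.5864
  5       143.75       134.9263       674.6315
  6     5,143.75     4,767.2326    28,603.3955
  Σ                  5,459.2879    30,662.0269
P = 5,459.2879; D_Mac = 5.61649 half-year periods = 2.80824 yrs; D_mod = 2.80824/(1+0.01275) = 2.77289 yrs.
ΔP/P ≈ -D_mod · Δy = -2.77289 × (-0.0025) = +0.006932 = +0.6932%.

+0.693%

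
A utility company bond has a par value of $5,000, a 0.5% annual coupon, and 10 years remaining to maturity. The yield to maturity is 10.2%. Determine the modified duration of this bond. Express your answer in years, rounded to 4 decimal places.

8.7170 years

Periodic yield y = 0.102. First find Macaulay duration:
  t   CF        PV=CF/(1+0.102)^t    t·PV
  1        25.00        22.6860        22.6860
  2        25.00        20.5862        41.1725
  3        25.00        18.6808        56.0424
  4        25.00        16.9517        67.8069
  5        25.00        15.3827        76.9134
  6        25.00        13.9589        83.7533
  7        25.00        12.6669        88.6680
  8        25.00        11.4944        91.9554
  9        25.00        10.4305        93.8746
  10    5,025.00     1,902.4801    19,024.8009
  Σ                  2,045.3182    19,647.6733
P = 2,045.3182; Macaulay duration = 19,647.6733 / 2,045.3182 = 9.60617 years.
Modified duration = D_Mac / (1 + y) = 9.60617 / 1.102 = 8.71703 years.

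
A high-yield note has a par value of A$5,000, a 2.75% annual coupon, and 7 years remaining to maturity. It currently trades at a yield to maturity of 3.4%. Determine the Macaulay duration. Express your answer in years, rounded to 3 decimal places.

Periodic yield y = 0.034. Discount each cash flow and weight by its year:
  t   CF        PV=CF/(1+0.034)^t    t·PV
  1       137.50       132.9787       132.9787
  2       137.50       128.6061       257.2122
  3       137.50       124.3773       373.1319
  4       137.50       120.2875       481.1500
  5       137.50       116.3322       581.6611
  6       137.50       112.5070       675.0419
  7     5,137.50     4,065.4448    28,458.1133
  Σ                  4,800.5336    30,959.2891
Price P = Σ PV = 4,800.5336.
Macaulay duration = Σ(t·PV) / P = 30,959.2891 / 4,800.5336 = 6.44913 years.

6.449 years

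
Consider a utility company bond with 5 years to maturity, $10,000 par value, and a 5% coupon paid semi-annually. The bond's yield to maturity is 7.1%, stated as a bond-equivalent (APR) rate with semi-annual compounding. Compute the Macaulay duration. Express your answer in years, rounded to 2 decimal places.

Periodic yield y = 0.0355. Discount each cash flow and weight by its period:
  t   CF        PV=CF/(1+0.0355)^t    t·PV
  1       250.00       241.4293       241.4293
  2       250.00       233.1524       466.3047
  3       250.00       225.1592       675.4776
  4       250.00       217.4401       869.7603
  5       250.00       209.9856     1,049.9279
  6       250.00       202.7867     1,216.7200
  7       250.00       195.8345     1,370.8418
  8       250.00       189.1208     1,512.9660
  9       250.00       182.6371     1,643.7342
  10   10,250.00     7,231.4075    72,314.0746
  Σ                  9,128.9530    81,361.2364
Price P = Σ PV = 9,128.9530.
Macaulay duration = Σ(t·PV) / P = 81,361.2364 / 9,128.9530 = 8.91244 half-year periods.
In years: 8.91244 / 2 = 4.45622 years.

4.46 years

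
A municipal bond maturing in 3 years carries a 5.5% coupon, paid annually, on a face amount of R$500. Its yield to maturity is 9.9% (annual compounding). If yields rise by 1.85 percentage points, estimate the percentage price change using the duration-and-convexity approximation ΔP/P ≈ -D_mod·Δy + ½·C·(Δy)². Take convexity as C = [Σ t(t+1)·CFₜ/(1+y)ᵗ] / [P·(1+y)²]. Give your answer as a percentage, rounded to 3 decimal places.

-4.617%

With y = 0.099:
  t   CF        PV=CF/(1+0.099)^t    t·PV        t(t+1)·PV
  1        27.50        25.0227        25.0227          50.0455
  2        27.50        22.7687        45.5373         136.6119
  3       527.50       397.4014     1,192.2042       4,768.8167
  Σ                    445.1928     1,262.7642       4,955.4741
P = 445.1928; D_Mac = 2.83644 yrs; D_mod = 2.58093 yrs; C = 9.21598.
Duration effect: -2.58093 × (+0.0185) = -0.047747
Convexity effect: 0.5 × 9.21598 × (0.0185)² = +0.0015771
ΔP/P ≈ -0.047747 + 0.0015771 = -0.046170 = -4.6170%.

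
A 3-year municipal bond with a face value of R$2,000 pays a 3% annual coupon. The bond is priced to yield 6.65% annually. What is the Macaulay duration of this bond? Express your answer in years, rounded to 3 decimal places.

Periodic yield y = 0.0665. Discount each cash flow and weight by its year:
  t   CF        PV=CF/(1+0.0665)^t    t·PV
  1        60.00        56.2588        56.2588
  2        60.00        52.7509       105.5017
  3     2,060.00     1,698.1836     5,094.5508
  Σ                  1,807.1932     5,256.3113
Price P = Σ PV = 1,807.1932.
Macaulay duration = Σ(t·PV) / P = 5,256.3113 / 1,807.1932 = 2.90855 years.

2.909 years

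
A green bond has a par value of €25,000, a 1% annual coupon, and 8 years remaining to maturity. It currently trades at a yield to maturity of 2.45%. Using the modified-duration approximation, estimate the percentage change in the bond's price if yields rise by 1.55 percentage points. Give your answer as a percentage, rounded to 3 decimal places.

Periodic yield y = 0.0245. Modified duration first:
  t   CF        PV=CF/(1+0.0245)^t    t·PV
  1       250.00       244.0215       244.0215
  2       250.00       238.1859       476.3718
  3       250.00       232.4899       697.4697
  4       250.00       226.9301       907.7205
  5       250.00       221.5033     1,107.5165
  6       250.00       216.2062     1,297.2375
  7       250.00       211.0359     1,477.2511
  8    25,250.00    20,804.9023   166,439.2184
  Σ                 22,395.2751   172,646.8069
P = 22,395.2751; D_Mac = 7.70907 yrs; D_mod = 7.70907/(1+0.0245) = 7.52472 yrs.
ΔP/P ≈ -D_mod · Δy = -7.52472 × (+0.0155) = -0.116633 = -11.6633%.

-11.663%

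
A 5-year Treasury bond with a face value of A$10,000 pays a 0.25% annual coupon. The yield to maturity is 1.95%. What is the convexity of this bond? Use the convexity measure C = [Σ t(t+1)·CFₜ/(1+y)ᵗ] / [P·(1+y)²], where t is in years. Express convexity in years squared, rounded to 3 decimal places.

28.663

With y = 0.0195:
  t   CF        PV=CF/(1+0.0195)^t    t·PV        t(t+1)·PV
  1        25.00        24.5218        24.5218          49.0436
  2        25.00        24.0528        48.1056         144.3168
  3        25.00        23.5927        70.7782         283.1128
  4        25.00        23.1415        92.5659         462.8296
  5    10,025.00     9,102.2389    45,511.1946     273,067.1675
  Σ                  9,197.5478    45,747.1661     274,006.4703
P = 9,197.5478.
Convexity = Σ t(t+1)·PV / [P·(1+y)²] = 274,006.4703 / (9,197.5478 × 1.039380) = 28.66252.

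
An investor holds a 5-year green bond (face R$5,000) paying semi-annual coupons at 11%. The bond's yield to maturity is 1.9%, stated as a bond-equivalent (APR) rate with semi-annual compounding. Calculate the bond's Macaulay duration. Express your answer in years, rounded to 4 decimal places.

Periodic yield y = 0.0095. Discount each cash flow and weight by its period:
  t   CF        PV=CF/(1+0.0095)^t    t·PV
  1       275.00       272.4121       272.4121
  2       275.00       269.8485       539.6970
  3       275.00       267.3091       801.9273
  4       275.00       264.7935     1,059.1742
  5       275.00       262.3017     1,311.5084
  6       275.00       259.8333     1,558.9996
  7       275.00       257.3881     1,801.7166
  8       275.00       254.9659     2,039.7272
  9       275.00       252.5665     2,273.0987
  10    5,275.00     4,799.0937    47,990.9372
  Σ                  7,160.5124    59,649.1983
Price P = Σ PV = 7,160.5124.
Macaulay duration = Σ(t·PV) / P = 59,649.1983 / 7,160.5124 = 8.33030 half-year periods.
In years: 8.33030 / 2 = 4.16515 years.

4.1651 years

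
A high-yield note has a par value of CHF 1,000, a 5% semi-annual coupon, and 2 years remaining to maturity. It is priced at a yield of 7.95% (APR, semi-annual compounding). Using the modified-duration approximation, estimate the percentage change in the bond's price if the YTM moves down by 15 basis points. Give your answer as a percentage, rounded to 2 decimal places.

+0.28%

Periodic yield y = 0.03975. Modified duration first:
  t   CF        PV=CF/(1+0.03975)^t    t·PV
  1        25.00        24.0442        24.0442
  2        25.00        23.1250        46.2500
  3        25.00        22.2409        66.7228
  4     1,025.00       877.0173     3,508.0691
  Σ                    946.4275     3,645.0862
P = 946.4275; D_Mac = 3.85142 half-year periods = 1.92571 yrs; D_mod = 1.92571/(1+0.03975) = 1.85209 yrs.
ΔP/P ≈ -D_mod · Δy = -1.85209 × (-0.0015) = +0.002778 = +0.2778%.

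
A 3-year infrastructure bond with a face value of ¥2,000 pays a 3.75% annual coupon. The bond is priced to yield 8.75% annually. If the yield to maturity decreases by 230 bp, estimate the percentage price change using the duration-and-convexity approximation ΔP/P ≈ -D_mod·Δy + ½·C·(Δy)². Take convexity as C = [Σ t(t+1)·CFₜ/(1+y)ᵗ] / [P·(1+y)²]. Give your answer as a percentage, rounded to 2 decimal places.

With y = 0.0875:
  t   CF        PV=CF/(1+0.0875)^t    t·PV        t(t+1)·PV
  1        75.00        68.9655        68.9655         137.9310
  2        75.00        63.4166       126.8331         380.4994
  3     2,075.00     1,613.3564     4,840.0691      19,360.2763
  Σ                  1,745.7384     5,035.8677      19,878.7067
P = 1,745.7384; D_Mac = 2.88466 yrs; D_mod = 2.65256 yrs; C = 9.62832.
Duration effect: -2.65256 × (-0.023) = +0.061009
Convexity effect: 0.5 × 9.62832 × (-0.023)² = +0.0025467
ΔP/P ≈ +0.061009 + 0.0025467 = +0.063556 = +6.3556%.

+6.36%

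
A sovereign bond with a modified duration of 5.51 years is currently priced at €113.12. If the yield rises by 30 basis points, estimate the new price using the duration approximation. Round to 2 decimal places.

Duration approximation: ΔP/P ≈ -D_mod · Δy = -5.51 × (+0.003) = -0.016530.
New price ≈ 113.12 × (1 - 0.016530) = 111.2501264.

€111.25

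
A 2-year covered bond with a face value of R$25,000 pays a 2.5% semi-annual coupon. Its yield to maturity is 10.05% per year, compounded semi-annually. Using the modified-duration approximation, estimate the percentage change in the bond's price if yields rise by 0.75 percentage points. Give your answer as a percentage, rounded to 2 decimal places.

-1.40%

Periodic yield y = 0.05025. Modified duration first:
  t   CF        PV=CF/(1+0.05025)^t    t·PV
  1       312.50       297.5482       297.5482
  2       312.50       283.3118       566.6236
  3       312.50       269.7565       809.2696
  4    25,312.50    20,804.8352    83,219.3407
  Σ                 21,655.4517    84,892.7821
P = 21,655.4517; D_Mac = 3.92016 half-year periods = 1.96008 yrs; D_mod = 1.96008/(1+0.05025) = 1.86630 yrs.
ΔP/P ≈ -D_mod · Δy = -1.86630 × (+0.0075) = -0.013997 = -1.3997%.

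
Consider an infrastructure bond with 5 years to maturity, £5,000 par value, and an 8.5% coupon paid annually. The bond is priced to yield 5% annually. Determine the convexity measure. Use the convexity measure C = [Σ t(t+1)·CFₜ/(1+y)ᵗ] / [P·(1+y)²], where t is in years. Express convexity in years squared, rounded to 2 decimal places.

With y = 0.05:
  t   CF        PV=CF/(1+0.05)^t    t·PV        t(t+1)·PV
  1       425.00       404.7619       404.7619         809.5238
  2       425.00       385.4875       770.9751       2,312.9252
  3       425.00       367.1310     1,101.3929       4,405.5718
  4       425.00       349.6486     1,398.5942       6,992.9710
  5     5,425.00     4,250.6295    21,253.1473     127,518.8836
  Σ                  5,757.6584    24,928.8714     142,039.8754
P = 5,757.6584.
Convexity = Σ t(t+1)·PV / [P·(1+y)²] = 142,039.8754 / (5,757.6584 × 1.102500) = 22.37617.

22.38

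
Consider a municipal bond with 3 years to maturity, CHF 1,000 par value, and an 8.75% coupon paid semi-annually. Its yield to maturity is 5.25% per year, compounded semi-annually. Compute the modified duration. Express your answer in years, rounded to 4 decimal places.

Periodic yield y = 0.02625. First find Macaulay duration:
  t   CF        PV=CF/(1+0.02625)^t    t·PV
  1        43.75        42.6309        42.6309
  2        43.75        41.5405        83.0810
  3        43.75        40.4780       121.4339
  4        43.75        39.4426       157.7703
  5        43.75        38.4337       192.1685
  6     1,043.75       893.4648     5,360.7891
  Σ                  1,095.9905     5,957.8737
P = 1,095.9905; Macaulay duration = 5,957.8737 / 1,095.9905 = 5.43606 half-year periods = 2.71803 years.
Modified duration = D_Mac / (1 + y) = 2.71803 / 1.02625 = 2.64851 years.

2.6485 years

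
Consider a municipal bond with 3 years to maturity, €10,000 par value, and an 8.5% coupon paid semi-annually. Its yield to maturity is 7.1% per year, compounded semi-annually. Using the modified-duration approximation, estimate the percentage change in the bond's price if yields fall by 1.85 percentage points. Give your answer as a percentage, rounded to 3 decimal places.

+4.853%

Periodic yield y = 0.0355. Modified duration first:
  t   CF        PV=CF/(1+0.0355)^t    t·PV
  1       425.00       410.4297       410.4297
  2       425.00       396.3590       792.7180
  3       425.00       382.7706     1,148.3119
  4       425.00       369.6481     1,478.5925
  5       425.00       356.9755     1,784.8775
  6    10,425.00     8,456.2039    50,737.2232
  Σ                 10,372.3869    56,352.1529
P = 10,372.3869; D_Mac = 5.43290 half-year periods = 2.71645 yrs; D_mod = 2.71645/(1+0.0355) = 2.62332 yrs.
ΔP/P ≈ -D_mod · Δy = -2.62332 × (-0.0185) = +0.048531 = +4.8531%.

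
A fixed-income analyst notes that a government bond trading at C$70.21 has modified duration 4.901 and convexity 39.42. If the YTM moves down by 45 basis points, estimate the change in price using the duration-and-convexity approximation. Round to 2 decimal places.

Duration effect: -D_mod·Δy = -4.901 × (-0.0045) = +0.0220545
Convexity effect: ½·C·(Δy)² = 0.5 × 39.42 × (-0.0045)² = +0.0003991275
ΔP/P ≈ +0.0220545 + 0.0003991275 = +0.0224536275
ΔP ≈ 70.21 × (+0.0224536275) = +1.576469186775.

+C$1.58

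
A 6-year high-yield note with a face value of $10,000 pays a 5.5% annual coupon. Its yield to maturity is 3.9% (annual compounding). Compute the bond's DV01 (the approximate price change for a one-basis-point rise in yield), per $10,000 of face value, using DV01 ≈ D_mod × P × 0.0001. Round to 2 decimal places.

Periodic yield y = 0.039.
  t   CF        PV=CF/(1+0.039)^t    t·PV
  1       550.00       529.3551       529.3551
  2       550.00       509.4852     1,018.9705
  3       550.00       490.3611     1,471.0834
  4       550.00       471.9549     1,887.8196
  5       550.00       454.2396     2,271.1978
  6    10,550.00     8,386.0833    50,316.5001
  Σ                 10,841.4793    57,494.9265
P = 10,841.4793; D_Mac = 5.30324 yrs; D_mod = 5.10417 yrs.
DV01 ≈ 5.10417 × 10,841.4793 × 0.0001 = 5.533679.

$5.53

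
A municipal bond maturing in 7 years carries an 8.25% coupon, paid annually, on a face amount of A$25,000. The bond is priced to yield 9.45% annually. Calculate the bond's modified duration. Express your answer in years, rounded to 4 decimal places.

Periodic yield y = 0.0945. First find Macaulay duration:
  t   CF        PV=CF/(1+0.0945)^t    t·PV
  1     2,062.50     1,884.4221     1,884.4221
  2     2,062.50     1,721.7196     3,443.4392
  3     2,062.50     1,573.0650     4,719.1949
  4     2,062.50     1,437.2453     5,748.9812
  5     2,062.50     1,313.1524     6,565.7619
  6     2,062.50     1,199.7738     7,198.6426
  7    27,062.50    14,383.2673   100,682.8713
  Σ                 23,512.6455   130,243.3132
P = 23,512.6455; Macaulay duration = 130,243.3132 / 23,512.6455 = 5.53929 years.
Modified duration = D_Mac / (1 + y) = 5.53929 / 1.0945 = 5.06102 years.

5.0610 years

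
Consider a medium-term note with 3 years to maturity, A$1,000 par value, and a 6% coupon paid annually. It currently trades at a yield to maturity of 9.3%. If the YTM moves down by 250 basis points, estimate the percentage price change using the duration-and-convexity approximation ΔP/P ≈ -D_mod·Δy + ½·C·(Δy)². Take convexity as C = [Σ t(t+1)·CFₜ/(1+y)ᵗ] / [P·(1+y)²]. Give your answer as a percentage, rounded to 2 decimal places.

+6.75%

With y = 0.093:
  t   CF        PV=CF/(1+0.093)^t    t·PV        t(t+1)·PV
  1        60.00        54.8948        54.8948         109.7896
  2        60.00        50.2240       100.4479         301.3437
  3     1,060.00       811.7931     2,435.3794       9,741.5177
  Σ                    916.9119     2,590.7221      10,152.6510
P = 916.9119; D_Mac = 2.82549 yrs; D_mod = 2.58507 yrs; C = 9.26854.
Duration effect: -2.58507 × (-0.025) = +0.064627
Convexity effect: 0.5 × 9.26854 × (-0.025)² = +0.0028964
ΔP/P ≈ +0.064627 + 0.0028964 = +0.067523 = +6.7523%.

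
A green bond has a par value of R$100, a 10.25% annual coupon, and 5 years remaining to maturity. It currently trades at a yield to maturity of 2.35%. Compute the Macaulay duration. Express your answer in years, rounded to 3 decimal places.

4.285 years

Periodic yield y = 0.0235. Discount each cash flow and weight by its year:
  t   CF        PV=CF/(1+0.0235)^t    t·PV
  1        10.25        10.0147        10.0147
  2        10.25         9.7847        19.5694
  3        10.25         9.5601        28.6802
  4        10.25         9.3406        37.3622
  5       110.25        98.1611       490.8054
  Σ                    136.8611       586.4319
Price P = Σ PV = 136.8611.
Macaulay duration = Σ(t·PV) / P = 586.4319 / 136.8611 = 4.28487 years.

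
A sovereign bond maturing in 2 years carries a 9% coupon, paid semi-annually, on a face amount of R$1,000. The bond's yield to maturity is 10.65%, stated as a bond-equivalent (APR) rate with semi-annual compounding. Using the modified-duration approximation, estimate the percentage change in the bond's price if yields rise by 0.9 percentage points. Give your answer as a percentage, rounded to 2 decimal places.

-1.60%

Periodic yield y = 0.05325. Modified duration first:
  t   CF        PV=CF/(1+0.05325)^t    t·PV
  1        45.00        42.7249        42.7249
  2        45.00        40.5648        81.1296
  3        45.00        38.5140       115.5419
  4     1,045.00       849.1617     3,396.6470
  Σ                    970.9654     3,636.0434
P = 970.9654; D_Mac = 3.74477 half-year periods = 1.87239 yrs; D_mod = 1.87239/(1+0.05325) = 1.77772 yrs.
ΔP/P ≈ -D_mod · Δy = -1.77772 × (+0.009) = -0.015999 = -1.5999%.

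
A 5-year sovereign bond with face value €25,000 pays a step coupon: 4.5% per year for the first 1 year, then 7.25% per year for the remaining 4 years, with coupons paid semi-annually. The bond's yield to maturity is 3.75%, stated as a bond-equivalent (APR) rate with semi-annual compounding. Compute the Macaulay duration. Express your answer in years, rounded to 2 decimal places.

4.43 years

Periodic yield y = 0.01875. Discount each cash flow and weight by its period:
  t   CF        PV=CF/(1+0.01875)^t    t·PV
  1       562.50       552.1472       552.1472
  2       562.50       541.9850     1,083.9700
  3       906.25       857.1270     2,571.3809
  4       906.25       841.3516     3,365.4065
  5       906.25       825.8666     4,129.3331
  6       906.25       810.6666     4,863.9997
  7       906.25       795.7464     5,570.2246
  8       906.25       781.1007     6,248.8059
  9       906.25       766.7246     6,900.5218
  10   25,906.25    21,514.3552   215,143.5521
  Σ                 28,287.0710   250,429.3418
Price P = Σ PV = 28,287.0710.
Macaulay duration = Σ(t·PV) / P = 250,429.3418 / 28,287.0710 = 8.85314 half-year periods.
In years: 8.85314 / 2 = 4.42657 years.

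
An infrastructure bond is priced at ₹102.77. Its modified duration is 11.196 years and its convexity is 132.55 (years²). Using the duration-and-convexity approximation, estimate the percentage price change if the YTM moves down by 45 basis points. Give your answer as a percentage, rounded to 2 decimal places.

Duration effect: -D_mod·Δy = -11.196 × (-0.0045) = +0.050382
Convexity effect: ½·C·(Δy)² = 0.5 × 132.55 × (-0.0045)² = +0.00134206875
ΔP/P ≈ +0.050382 + 0.00134206875 = +0.05172406875
= +5.172406875%.

+5.17%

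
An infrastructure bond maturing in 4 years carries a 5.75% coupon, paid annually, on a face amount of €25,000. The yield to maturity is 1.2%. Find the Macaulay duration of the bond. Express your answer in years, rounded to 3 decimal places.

Periodic yield y = 0.012. Discount each cash flow and weight by its year:
  t   CF        PV=CF/(1+0.012)^t    t·PV
  1     1,437.50     1,420.4545     1,420.4545
  2     1,437.50     1,403.6112     2,807.2224
  3     1,437.50     1,386.9676     4,160.9028
  4    26,437.50    25,205.6751   100,822.7006
  Σ                 29,416.7085   109,211.2803
Price P = Σ PV = 29,416.7085.
Macaulay duration = Σ(t·PV) / P = 109,211.2803 / 29,416.7085 = 3.71256 years.

3.713 years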